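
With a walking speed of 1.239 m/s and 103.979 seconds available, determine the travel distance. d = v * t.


d = 1.239 * 103.979 = 128.83 m

128.83 m


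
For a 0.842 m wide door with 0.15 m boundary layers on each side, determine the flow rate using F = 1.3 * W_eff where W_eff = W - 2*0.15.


W_eff = 0.842 - 0.30 = 0.542 m
F = 1.3 * 0.542 = 0.70460 persons/s

0.70460 persons/s


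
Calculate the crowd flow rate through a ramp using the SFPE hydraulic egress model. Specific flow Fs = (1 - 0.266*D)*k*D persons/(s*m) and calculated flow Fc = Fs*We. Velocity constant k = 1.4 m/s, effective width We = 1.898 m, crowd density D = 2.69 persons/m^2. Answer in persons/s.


1 - 0.266*D = 1 - 0.266*2.69 = 0.28446
Fs = 0.28446 * 1.4 * 2.69 = 1.0713 persons/(s*m)
Fc = 1.0713 * 1.898 = 2.0333 persons/s

2.0333 persons/s


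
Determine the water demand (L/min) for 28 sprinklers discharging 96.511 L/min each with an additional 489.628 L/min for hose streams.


Sprinkler demand = 28 * 96.511 = 2702.308 L/min
Total = 2702.308 + 489.628 = 3191.936 L/min

3191.936 L/min


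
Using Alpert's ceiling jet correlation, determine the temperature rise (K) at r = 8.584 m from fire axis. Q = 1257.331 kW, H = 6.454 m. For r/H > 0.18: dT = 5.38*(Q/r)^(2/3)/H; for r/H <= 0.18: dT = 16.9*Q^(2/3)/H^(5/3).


r/H = 8.584 / 6.454 = 1.3300
r/H > 0.18, so dT = 5.38*(Q/r)^(2/3)/H
Q/r = 146.47
(Q/r)^(2/3) = 27.787
dT = 5.38 * 27.787 / 6.454 = 23.163 K

23.163 K


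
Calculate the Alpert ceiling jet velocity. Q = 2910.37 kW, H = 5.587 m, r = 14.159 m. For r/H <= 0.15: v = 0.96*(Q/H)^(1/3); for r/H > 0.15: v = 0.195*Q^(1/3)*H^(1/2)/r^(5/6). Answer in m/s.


r/H = 14.159 / 5.587 = 2.5343
r/H > 0.15, so v = 0.195*Q^(1/3)*H^(1/2)/r^(5/6)
Q^(1/3) = 14.277
H^(1/2) = 2.3637
r^(5/6) = 9.1032
v = 0.195 * 14.277 * 2.3637 / 9.1032 = 0.72290 m/s

0.72290 m/s


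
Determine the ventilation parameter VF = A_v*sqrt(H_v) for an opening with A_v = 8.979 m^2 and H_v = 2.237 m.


sqrt(H_v) = 1.4957
VF = 8.979 * 1.4957 = 13.430 m^(5/2)

13.430 m^(5/2)


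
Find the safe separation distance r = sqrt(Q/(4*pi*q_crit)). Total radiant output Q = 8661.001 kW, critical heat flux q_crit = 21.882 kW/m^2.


4*pi*q_crit = 274.98
Q/(4*pi*q_crit) = 31.497
r = sqrt(31.497) = 5.6122 m

5.6122 m


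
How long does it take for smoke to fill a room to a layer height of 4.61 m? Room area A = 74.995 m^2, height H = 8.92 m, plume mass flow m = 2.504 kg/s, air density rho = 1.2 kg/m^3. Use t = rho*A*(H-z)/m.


H - z = 4.31 m
t = 1.2 * 74.995 * 4.31 / 2.504 = 154.90 s

154.90 s


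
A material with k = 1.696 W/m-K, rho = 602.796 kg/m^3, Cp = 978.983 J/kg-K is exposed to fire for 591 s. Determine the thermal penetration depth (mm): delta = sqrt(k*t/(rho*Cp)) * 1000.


alpha = 1.696 / (602.796 * 978.983) = 2.8740e-06 m^2/s
alpha * t = 0.0016985
delta = sqrt(0.0016985) * 1000 = 41.213 mm

41.213 mm


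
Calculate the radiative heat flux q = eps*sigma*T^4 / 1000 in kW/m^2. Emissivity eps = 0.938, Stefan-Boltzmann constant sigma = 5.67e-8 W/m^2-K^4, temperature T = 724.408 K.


T^4 = 2.7538e+11
q = 0.938 * 5.67e-8 * 2.7538e+11 / 1000 = 14.646 kW/m^2

14.646 kW/m^2


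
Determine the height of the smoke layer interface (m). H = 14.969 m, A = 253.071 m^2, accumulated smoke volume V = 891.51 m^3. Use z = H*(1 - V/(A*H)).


V/(A*H) = 0.23534
1 - 0.23534 = 0.76466
z = 14.969 * 0.76466 = 11.446 m

11.446 m


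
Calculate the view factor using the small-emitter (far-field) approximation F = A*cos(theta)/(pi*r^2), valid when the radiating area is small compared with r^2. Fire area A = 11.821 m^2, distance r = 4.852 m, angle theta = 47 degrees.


cos(47 deg) = 0.68200
pi*r^2 = 73.959
F = 11.821 * 0.68200 / 73.959 = 0.10900

0.10900


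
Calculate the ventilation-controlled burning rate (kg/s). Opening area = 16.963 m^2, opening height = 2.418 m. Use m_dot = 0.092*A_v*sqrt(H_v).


sqrt(H_v) = 1.5550
m_dot = 0.092 * 16.963 * 1.5550 = 2.4267 kg/s

2.4267 kg/s


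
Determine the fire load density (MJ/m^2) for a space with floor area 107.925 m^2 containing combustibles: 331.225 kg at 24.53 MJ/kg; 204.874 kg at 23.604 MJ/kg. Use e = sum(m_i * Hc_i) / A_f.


Total energy = 331.225*24.53 + 204.874*23.604
= 8124.949 + 4835.846
= 12960.80 MJ
e = 12960.80 / 107.925 = 120.09 MJ/m^2

120.09 MJ/m^2


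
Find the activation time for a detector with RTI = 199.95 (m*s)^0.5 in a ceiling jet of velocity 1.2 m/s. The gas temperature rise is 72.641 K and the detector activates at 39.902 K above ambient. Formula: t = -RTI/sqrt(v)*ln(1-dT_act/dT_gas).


dT_act/dT_gas = 0.54930
ln(1 - 0.54930) = -0.79696
t = -199.95 / sqrt(1.2) * -0.79696 = 145.47 s

145.47 s


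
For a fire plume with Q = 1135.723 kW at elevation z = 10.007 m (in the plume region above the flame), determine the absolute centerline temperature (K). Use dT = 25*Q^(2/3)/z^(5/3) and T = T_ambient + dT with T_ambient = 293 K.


Q^(2/3) = 108.85
z^(5/3) = 46.470
dT = 25 * 108.85 / 46.470 = 58.562 K
T = 293 + 58.562 = 351.56 K

351.56 K


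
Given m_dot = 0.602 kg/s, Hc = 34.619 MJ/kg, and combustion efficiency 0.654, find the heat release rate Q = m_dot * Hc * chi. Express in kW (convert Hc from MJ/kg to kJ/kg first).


Hc = 34.619 MJ/kg = 34.619 * 1000 kJ/kg = 34619 kJ/kg
Q = 0.602 kg/s * 34619 kJ/kg * 0.654 = 13630 kW

13630 kW


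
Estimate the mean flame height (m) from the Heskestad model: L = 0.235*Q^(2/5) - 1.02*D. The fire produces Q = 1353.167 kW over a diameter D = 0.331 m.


Q^(2/5) = 17.887
0.235 * Q^(2/5) = 4.2035
1.02 * D = 0.33762
L = 3.8659 m

3.8659 m


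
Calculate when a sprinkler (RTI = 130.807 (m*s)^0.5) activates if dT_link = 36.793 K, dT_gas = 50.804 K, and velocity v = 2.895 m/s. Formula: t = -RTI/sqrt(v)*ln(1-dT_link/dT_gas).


dT_link/dT_gas = 0.72421
ln(1 - 0.72421) = -1.2881
t = -130.807 / sqrt(2.895) * -1.2881 = 99.030 s

99.030 s


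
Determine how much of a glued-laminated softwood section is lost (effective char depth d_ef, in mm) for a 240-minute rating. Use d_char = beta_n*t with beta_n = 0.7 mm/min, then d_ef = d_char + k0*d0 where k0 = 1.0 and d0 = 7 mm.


d_char = 0.7 * 240 = 168 mm
d_ef = 168 + 1.0*7 = 175 mm

175 mm


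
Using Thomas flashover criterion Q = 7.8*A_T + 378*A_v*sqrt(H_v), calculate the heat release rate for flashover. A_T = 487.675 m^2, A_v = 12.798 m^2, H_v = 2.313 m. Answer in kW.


7.8*A_T = 3803.865
sqrt(H_v) = 1.5209
378*A_v*sqrt(H_v) = 7357.4
Q = 3803.865 + 7357.4 = 11161 kW

11161 kW


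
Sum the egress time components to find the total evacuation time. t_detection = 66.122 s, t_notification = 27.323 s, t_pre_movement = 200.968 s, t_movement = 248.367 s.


Total = 66.122 + 27.323 + 200.968 + 248.367 = 542.78 s

542.78 s


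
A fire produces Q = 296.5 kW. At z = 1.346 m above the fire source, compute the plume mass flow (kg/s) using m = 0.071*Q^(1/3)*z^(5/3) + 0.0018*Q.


Q^(1/3) = 6.6682
z^(5/3) = 1.6409
First term = 0.071 * 6.6682 * 1.6409 = 0.77686
Second term = 0.0018 * 296.5 = 0.53370
m = 1.3106 kg/s

1.3106 kg/s


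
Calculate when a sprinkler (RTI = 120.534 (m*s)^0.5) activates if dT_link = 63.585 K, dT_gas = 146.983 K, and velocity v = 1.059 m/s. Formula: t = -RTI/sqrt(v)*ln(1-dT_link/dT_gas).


dT_link/dT_gas = 0.43260
ln(1 - 0.43260) = -0.56669
t = -120.534 / sqrt(1.059) * -0.56669 = 66.376 s

66.376 s


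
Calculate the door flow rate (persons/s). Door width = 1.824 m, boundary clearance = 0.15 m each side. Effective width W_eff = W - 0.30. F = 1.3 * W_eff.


W_eff = 1.824 - 0.30 = 1.524 m
F = 1.3 * 1.524 = 1.9812 persons/s

1.9812 persons/s


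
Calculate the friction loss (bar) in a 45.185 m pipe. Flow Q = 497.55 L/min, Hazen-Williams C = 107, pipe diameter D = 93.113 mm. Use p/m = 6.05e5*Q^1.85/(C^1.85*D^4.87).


Q^1.85 = 97532
C^1.85 = 5680.2
D^4.87 = 3.8822e+09
p/m = 0.0026759 bar/m
p_total = 0.0026759 * 45.185 = 0.12091 bar

0.12091 bar


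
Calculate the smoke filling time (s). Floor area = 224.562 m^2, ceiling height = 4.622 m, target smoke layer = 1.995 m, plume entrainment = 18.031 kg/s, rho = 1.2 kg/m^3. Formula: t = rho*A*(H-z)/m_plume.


H - z = 2.627 m
t = 1.2 * 224.562 * 2.627 / 18.031 = 39.261 s

39.261 s


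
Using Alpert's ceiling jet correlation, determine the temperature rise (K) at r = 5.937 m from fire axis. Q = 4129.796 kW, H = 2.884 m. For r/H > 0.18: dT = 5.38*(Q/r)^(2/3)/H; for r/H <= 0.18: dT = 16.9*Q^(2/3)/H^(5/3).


r/H = 5.937 / 2.884 = 2.0586
r/H > 0.18, so dT = 5.38*(Q/r)^(2/3)/H
Q/r = 695.60
(Q/r)^(2/3) = 78.507
dT = 5.38 * 78.507 / 2.884 = 146.45 K

146.45 K


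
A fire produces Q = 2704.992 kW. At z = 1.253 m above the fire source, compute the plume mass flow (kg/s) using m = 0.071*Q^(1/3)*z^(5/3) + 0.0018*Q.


Q^(1/3) = 13.933
z^(5/3) = 1.4563
First term = 0.071 * 13.933 * 1.4563 = 1.4407
Second term = 0.0018 * 2704.992 = 4.8690
m = 6.3097 kg/s

6.3097 kg/s


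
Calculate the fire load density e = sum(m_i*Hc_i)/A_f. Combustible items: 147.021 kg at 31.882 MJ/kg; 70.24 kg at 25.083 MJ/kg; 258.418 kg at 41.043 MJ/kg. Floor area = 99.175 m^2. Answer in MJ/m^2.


Total energy = 147.021*31.882 + 70.24*25.083 + 258.418*41.043
= 4687.324 + 1761.830 + 10606.25
= 17055.40 MJ
e = 17055.40 / 99.175 = 171.97 MJ/m^2

171.97 MJ/m^2


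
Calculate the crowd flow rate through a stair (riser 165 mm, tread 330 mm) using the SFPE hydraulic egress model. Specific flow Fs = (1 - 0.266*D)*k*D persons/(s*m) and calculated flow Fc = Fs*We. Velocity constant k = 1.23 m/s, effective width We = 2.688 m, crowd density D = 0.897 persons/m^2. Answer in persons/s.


1 - 0.266*D = 1 - 0.266*0.897 = 0.76140
Fs = 0.76140 * 1.23 * 0.897 = 0.84006 persons/(s*m)
Fc = 0.84006 * 2.688 = 2.2581 persons/s

2.2581 persons/s


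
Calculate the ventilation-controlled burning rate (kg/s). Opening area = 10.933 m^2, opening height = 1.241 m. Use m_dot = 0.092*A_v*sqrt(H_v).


sqrt(H_v) = 1.1140
m_dot = 0.092 * 10.933 * 1.1140 = 1.1205 kg/s

1.1205 kg/s


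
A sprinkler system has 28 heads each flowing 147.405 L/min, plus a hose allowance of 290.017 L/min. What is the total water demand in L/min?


Sprinkler demand = 28 * 147.405 = 4127.34 L/min
Total = 4127.34 + 290.017 = 4417.357 L/min

4417.357 L/min


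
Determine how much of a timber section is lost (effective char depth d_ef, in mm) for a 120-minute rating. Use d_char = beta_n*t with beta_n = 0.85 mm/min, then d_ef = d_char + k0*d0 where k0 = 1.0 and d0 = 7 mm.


d_char = 0.85 * 120 = 102 mm
d_ef = 102 + 1.0*7 = 109 mm

109 mm


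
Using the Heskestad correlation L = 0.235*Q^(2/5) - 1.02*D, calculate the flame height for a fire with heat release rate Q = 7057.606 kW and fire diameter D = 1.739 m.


Q^(2/5) = 34.631
0.235 * Q^(2/5) = 8.1382
1.02 * D = 1.7738
L = 6.3645 m

6.3645 m


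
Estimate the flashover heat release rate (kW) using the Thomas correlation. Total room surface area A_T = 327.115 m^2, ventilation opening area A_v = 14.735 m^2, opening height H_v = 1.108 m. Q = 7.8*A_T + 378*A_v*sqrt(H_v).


7.8*A_T = 2551.497
sqrt(H_v) = 1.0526
378*A_v*sqrt(H_v) = 5862.9
Q = 2551.497 + 5862.9 = 8414.4 kW

8414.4 kW


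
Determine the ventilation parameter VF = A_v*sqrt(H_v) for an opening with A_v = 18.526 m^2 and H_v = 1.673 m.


sqrt(H_v) = 1.2934
VF = 18.526 * 1.2934 = 23.962 m^(5/2)

23.962 m^(5/2)


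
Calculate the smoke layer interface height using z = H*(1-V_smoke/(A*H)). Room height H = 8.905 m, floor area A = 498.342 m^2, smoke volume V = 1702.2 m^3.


V/(A*H) = 0.38357
1 - 0.38357 = 0.61643
z = 8.905 * 0.61643 = 5.4893 m

5.4893 m


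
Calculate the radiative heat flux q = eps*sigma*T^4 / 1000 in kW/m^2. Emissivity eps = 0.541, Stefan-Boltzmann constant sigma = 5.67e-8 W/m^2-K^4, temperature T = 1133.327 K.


T^4 = 1.6498e+12
q = 0.541 * 5.67e-8 * 1.6498e+12 / 1000 = 50.606 kW/m^2

50.606 kW/m^2


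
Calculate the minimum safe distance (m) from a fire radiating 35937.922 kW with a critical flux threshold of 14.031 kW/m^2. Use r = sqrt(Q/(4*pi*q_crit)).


4*pi*q_crit = 176.32
Q/(4*pi*q_crit) = 203.82
r = sqrt(203.82) = 14.277 m

14.277 m


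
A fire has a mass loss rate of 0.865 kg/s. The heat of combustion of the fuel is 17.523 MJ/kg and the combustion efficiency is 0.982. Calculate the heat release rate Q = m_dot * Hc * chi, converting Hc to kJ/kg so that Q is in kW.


Hc = 17.523 MJ/kg = 17.523 * 1000 kJ/kg = 17523 kJ/kg
Q = 0.865 kg/s * 17523 kJ/kg * 0.982 = 14885 kW

14885 kW


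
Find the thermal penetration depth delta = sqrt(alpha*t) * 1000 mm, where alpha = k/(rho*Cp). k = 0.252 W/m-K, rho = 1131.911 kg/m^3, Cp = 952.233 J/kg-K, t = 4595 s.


alpha = 0.252 / (1131.911 * 952.233) = 2.3380e-07 m^2/s
alpha * t = 0.0010743
delta = sqrt(0.0010743) * 1000 = 32.777 mm

32.777 mm


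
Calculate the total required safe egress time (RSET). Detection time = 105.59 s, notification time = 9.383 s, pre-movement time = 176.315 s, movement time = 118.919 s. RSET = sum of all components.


Total = 105.59 + 9.383 + 176.315 + 118.919 = 410.207 s

410.207 s


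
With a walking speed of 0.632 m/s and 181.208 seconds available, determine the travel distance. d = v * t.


d = 0.632 * 181.208 = 114.52 m

114.52 m


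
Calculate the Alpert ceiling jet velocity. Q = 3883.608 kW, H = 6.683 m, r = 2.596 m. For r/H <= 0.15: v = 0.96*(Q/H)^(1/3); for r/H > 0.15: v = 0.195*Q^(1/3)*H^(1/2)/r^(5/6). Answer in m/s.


r/H = 2.596 / 6.683 = 0.38845
r/H > 0.15, so v = 0.195*Q^(1/3)*H^(1/2)/r^(5/6)
Q^(1/3) = 15.719
H^(1/2) = 2.5851
r^(5/6) = 2.2144
v = 0.195 * 15.719 * 2.5851 / 2.2144 = 3.5783 m/s

3.5783 m/s


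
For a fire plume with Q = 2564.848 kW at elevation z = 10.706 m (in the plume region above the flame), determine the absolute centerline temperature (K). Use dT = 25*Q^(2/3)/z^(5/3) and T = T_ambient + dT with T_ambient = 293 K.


Q^(2/3) = 187.37
z^(5/3) = 52.005
dT = 25 * 187.37 / 52.005 = 90.075 K
T = 293 + 90.075 = 383.07 K

383.07 K


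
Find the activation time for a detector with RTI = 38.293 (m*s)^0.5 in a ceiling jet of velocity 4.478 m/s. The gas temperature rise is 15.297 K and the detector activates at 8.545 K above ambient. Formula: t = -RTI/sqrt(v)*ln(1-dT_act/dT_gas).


dT_act/dT_gas = 0.55861
ln(1 - 0.55861) = -0.81782
t = -38.293 / sqrt(4.478) * -0.81782 = 14.799 s

14.799 s


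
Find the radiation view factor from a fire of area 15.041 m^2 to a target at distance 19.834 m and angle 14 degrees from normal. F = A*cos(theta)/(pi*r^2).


cos(14 deg) = 0.97030
pi*r^2 = 1235.9
F = 15.041 * 0.97030 / 1235.9 = 0.011809

0.011809


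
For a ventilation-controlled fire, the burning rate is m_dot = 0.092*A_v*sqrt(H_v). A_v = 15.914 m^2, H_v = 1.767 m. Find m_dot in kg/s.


sqrt(H_v) = 1.3293
m_dot = 0.092 * 15.914 * 1.3293 = 1.9462 kg/s

1.9462 kg/s


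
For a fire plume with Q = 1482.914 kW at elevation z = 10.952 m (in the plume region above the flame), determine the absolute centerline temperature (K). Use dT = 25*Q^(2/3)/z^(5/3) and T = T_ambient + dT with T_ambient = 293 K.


Q^(2/3) = 130.04
z^(5/3) = 54.012
dT = 25 * 130.04 / 54.012 = 60.191 K
T = 293 + 60.191 = 353.19 K

353.19 K


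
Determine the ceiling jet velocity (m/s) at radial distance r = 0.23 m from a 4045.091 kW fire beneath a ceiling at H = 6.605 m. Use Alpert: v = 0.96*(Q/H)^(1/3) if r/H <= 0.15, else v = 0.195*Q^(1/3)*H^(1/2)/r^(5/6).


r/H = 0.23 / 6.605 = 0.034822
r/H <= 0.15, so v = 0.96*(Q/H)^(1/3)
Q/H = 612.43
(Q/H)^(1/3) = 8.4922
v = 0.96 * 8.4922 = 8.1525 m/s

8.1525 m/s


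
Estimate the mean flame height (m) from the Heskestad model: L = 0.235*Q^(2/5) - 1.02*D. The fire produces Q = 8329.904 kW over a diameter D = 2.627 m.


Q^(2/5) = 37.005
0.235 * Q^(2/5) = 8.6961
1.02 * D = 2.6795
L = 6.0165 m

6.0165 m


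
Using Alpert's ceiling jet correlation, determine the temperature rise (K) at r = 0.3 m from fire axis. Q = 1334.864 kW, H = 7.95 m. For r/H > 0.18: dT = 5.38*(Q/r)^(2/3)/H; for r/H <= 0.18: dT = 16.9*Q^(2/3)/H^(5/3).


r/H = 0.3 / 7.95 = 0.037736
r/H <= 0.18, so dT = 16.9*Q^(2/3)/H^(5/3)
Q^(2/3) = 121.23
H^(5/3) = 31.667
dT = 16.9 * 121.23 / 31.667 = 64.699 K

64.699 K


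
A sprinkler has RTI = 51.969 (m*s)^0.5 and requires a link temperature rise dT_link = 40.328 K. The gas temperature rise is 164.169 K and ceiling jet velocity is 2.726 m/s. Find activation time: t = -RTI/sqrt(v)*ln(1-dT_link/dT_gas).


dT_link/dT_gas = 0.24565
ln(1 - 0.24565) = -0.28190
t = -51.969 / sqrt(2.726) * -0.28190 = 8.8731 s

8.8731 s


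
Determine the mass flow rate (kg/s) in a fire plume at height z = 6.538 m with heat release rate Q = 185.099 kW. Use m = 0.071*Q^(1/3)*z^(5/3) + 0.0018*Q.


Q^(1/3) = 5.6990
z^(5/3) = 22.860
First term = 0.071 * 5.6990 * 22.860 = 9.2498
Second term = 0.0018 * 185.099 = 0.33318
m = 9.5830 kg/s

9.5830 kg/s


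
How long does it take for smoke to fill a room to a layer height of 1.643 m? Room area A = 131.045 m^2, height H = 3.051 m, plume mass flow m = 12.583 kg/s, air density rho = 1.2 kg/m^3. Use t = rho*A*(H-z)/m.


H - z = 1.408 m
t = 1.2 * 131.045 * 1.408 / 12.583 = 17.596 s

17.596 s


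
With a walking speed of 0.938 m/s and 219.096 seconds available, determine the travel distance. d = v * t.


d = 0.938 * 219.096 = 205.51 m

205.51 m


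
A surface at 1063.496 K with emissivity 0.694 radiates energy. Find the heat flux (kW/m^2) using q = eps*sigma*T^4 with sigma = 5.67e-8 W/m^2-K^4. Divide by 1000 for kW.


T^4 = 1.2792e+12
q = 0.694 * 5.67e-8 * 1.2792e+12 / 1000 = 50.337 kW/m^2

50.337 kW/m^2


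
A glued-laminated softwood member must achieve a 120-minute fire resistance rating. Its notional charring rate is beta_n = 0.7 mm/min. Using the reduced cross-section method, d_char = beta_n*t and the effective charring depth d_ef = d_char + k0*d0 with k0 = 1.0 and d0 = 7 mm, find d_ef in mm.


d_char = 0.7 * 120 = 84 mm
d_ef = 84 + 1.0*7 = 91 mm

91 mm


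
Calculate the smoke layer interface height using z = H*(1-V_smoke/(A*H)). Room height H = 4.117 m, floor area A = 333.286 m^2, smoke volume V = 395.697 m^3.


V/(A*H) = 0.28838
1 - 0.28838 = 0.71162
z = 4.117 * 0.71162 = 2.9297 m

2.9297 m


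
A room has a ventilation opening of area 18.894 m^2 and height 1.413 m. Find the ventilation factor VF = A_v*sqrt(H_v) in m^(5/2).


sqrt(H_v) = 1.1887
VF = 18.894 * 1.1887 = 22.459 m^(5/2)

22.459 m^(5/2)


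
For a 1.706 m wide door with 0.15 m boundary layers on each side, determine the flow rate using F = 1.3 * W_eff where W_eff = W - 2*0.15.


W_eff = 1.706 - 0.30 = 1.406 m
F = 1.3 * 1.406 = 1.8278 persons/s

1.8278 persons/s


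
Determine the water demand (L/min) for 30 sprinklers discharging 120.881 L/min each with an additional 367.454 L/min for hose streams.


Sprinkler demand = 30 * 120.881 = 3626.43 L/min
Total = 3626.43 + 367.454 = 3993.884 L/min

3993.884 L/min


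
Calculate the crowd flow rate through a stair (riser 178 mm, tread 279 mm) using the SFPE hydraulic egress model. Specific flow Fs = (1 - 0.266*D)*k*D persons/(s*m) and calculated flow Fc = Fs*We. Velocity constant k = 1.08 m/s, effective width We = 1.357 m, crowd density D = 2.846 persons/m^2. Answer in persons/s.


1 - 0.266*D = 1 - 0.266*2.846 = 0.24296
Fs = 0.24296 * 1.08 * 2.846 = 0.74679 persons/(s*m)
Fc = 0.74679 * 1.357 = 1.0134 persons/s

1.0134 persons/s


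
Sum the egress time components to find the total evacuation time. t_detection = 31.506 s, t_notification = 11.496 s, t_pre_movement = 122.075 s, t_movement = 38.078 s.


Total = 31.506 + 11.496 + 122.075 + 38.078 = 203.155 s

203.155 s


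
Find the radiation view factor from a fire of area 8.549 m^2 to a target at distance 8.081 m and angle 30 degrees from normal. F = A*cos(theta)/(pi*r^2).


cos(30 deg) = 0.86603
pi*r^2 = 205.15
F = 8.549 * 0.86603 / 205.15 = 0.036088

0.036088


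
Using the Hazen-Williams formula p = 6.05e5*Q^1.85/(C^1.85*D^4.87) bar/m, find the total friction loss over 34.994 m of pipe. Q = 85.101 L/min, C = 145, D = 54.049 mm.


Q^1.85 = 3718.6
C^1.85 = 9966.2
D^4.87 = 2.7458e+08
p/m = 0.00082211 bar/m
p_total = 0.00082211 * 34.994 = 0.028769 bar

0.028769 bar


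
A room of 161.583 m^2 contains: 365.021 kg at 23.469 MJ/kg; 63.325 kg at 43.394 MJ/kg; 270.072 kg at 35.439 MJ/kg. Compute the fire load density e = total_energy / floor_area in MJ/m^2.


Total energy = 365.021*23.469 + 63.325*43.394 + 270.072*35.439
= 8566.678 + 2747.925 + 9571.082
= 20885.68 MJ
e = 20885.68 / 161.583 = 129.26 MJ/m^2

129.26 MJ/m^2


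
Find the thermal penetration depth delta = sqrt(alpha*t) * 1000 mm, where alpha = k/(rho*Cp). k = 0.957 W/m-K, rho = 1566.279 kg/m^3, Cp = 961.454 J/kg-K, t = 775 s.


alpha = 0.957 / (1566.279 * 961.454) = 6.3550e-07 m^2/s
alpha * t = 0.00049251
delta = sqrt(0.00049251) * 1000 = 22.193 mm

22.193 mm


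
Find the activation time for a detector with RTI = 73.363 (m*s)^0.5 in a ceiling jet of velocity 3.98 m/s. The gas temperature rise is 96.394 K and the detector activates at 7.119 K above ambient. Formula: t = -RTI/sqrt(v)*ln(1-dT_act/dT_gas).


dT_act/dT_gas = 0.073853
ln(1 - 0.073853) = -0.076722
t = -73.363 / sqrt(3.98) * -0.076722 = 2.8214 s

2.8214 s


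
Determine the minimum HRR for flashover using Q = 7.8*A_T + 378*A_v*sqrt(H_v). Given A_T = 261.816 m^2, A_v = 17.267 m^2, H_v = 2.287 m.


7.8*A_T = 2042.2
sqrt(H_v) = 1.5123
378*A_v*sqrt(H_v) = 9870.6
Q = 2042.2 + 9870.6 = 11913 kW

11913 kW


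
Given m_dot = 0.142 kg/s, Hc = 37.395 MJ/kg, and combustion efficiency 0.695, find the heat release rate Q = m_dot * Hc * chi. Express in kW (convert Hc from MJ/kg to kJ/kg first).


Hc = 37.395 MJ/kg = 37.395 * 1000 kJ/kg = 37395 kJ/kg
Q = 0.142 kg/s * 37395 kJ/kg * 0.695 = 3690.5 kW

3690.5 kW


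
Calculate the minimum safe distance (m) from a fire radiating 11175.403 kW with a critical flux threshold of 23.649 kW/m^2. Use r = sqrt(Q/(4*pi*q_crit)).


4*pi*q_crit = 297.18
Q/(4*pi*q_crit) = 37.605
r = sqrt(37.605) = 6.1323 m

6.1323 m


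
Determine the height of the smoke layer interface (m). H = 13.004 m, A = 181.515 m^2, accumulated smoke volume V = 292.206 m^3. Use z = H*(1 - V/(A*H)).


V/(A*H) = 0.12379
1 - 0.12379 = 0.87621
z = 13.004 * 0.87621 = 11.394 m

11.394 m


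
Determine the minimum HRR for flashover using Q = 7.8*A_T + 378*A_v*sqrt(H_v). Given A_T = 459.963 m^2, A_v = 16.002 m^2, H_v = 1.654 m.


7.8*A_T = 3587.7
sqrt(H_v) = 1.2861
378*A_v*sqrt(H_v) = 7779.2
Q = 3587.7 + 7779.2 = 11367 kW

11367 kW


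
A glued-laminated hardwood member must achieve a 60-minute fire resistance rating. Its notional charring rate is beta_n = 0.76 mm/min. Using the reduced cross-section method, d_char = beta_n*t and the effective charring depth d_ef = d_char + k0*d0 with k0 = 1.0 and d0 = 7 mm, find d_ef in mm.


d_char = 0.76 * 60 = 45.6 mm
d_ef = 45.6 + 1.0*7 = 52.6 mm

52.6 mm


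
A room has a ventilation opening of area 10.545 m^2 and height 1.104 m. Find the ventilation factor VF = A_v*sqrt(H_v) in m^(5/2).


sqrt(H_v) = 1.0507
VF = 10.545 * 1.0507 = 11.080 m^(5/2)

11.080 m^(5/2)


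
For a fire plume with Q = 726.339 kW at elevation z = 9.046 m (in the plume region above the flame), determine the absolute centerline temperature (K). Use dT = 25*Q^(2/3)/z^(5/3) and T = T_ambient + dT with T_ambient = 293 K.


Q^(2/3) = 80.803
z^(5/3) = 39.273
dT = 25 * 80.803 / 39.273 = 51.437 K
T = 293 + 51.437 = 344.44 K

344.44 K


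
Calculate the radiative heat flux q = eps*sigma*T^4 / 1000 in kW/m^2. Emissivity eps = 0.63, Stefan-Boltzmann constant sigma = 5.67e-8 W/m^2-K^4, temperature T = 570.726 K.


T^4 = 1.0610e+11
q = 0.63 * 5.67e-8 * 1.0610e+11 / 1000 = 3.7900 kW/m^2

3.7900 kW/m^2


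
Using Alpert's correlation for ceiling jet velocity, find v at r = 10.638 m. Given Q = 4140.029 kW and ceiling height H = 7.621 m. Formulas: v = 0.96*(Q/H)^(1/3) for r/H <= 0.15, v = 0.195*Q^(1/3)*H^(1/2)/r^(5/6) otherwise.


r/H = 10.638 / 7.621 = 1.3959
r/H > 0.15, so v = 0.195*Q^(1/3)*H^(1/2)/r^(5/6)
Q^(1/3) = 16.057
H^(1/2) = 2.7606
r^(5/6) = 7.1733
v = 0.195 * 16.057 * 2.7606 / 7.1733 = 1.2050 m/s

1.2050 m/s


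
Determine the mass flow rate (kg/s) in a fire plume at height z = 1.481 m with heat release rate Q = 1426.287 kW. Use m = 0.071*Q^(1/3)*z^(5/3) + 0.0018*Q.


Q^(1/3) = 11.256
z^(5/3) = 1.9242
First term = 0.071 * 11.256 * 1.9242 = 1.5379
Second term = 0.0018 * 1426.287 = 2.5673
m = 4.1052 kg/s

4.1052 kg/s


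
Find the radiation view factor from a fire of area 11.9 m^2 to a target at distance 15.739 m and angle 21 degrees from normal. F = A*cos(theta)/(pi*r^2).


cos(21 deg) = 0.93358
pi*r^2 = 778.22
F = 11.9 * 0.93358 / 778.22 = 0.014276

0.014276


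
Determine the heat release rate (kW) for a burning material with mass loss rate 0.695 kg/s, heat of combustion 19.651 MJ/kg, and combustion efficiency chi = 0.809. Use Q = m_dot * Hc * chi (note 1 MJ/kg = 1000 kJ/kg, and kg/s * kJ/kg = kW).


Hc = 19.651 MJ/kg = 19.651 * 1000 kJ/kg = 19651 kJ/kg
Q = 0.695 kg/s * 19651 kJ/kg * 0.809 = 11049 kW

11049 kW


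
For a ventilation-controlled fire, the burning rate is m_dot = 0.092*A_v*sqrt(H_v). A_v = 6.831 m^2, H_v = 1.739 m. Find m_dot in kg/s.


sqrt(H_v) = 1.3187
m_dot = 0.092 * 6.831 * 1.3187 = 0.82875 kg/s

0.82875 kg/s


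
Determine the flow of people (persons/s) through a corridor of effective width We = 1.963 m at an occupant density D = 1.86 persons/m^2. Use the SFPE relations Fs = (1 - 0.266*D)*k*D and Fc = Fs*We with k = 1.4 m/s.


1 - 0.266*D = 1 - 0.266*1.86 = 0.50524
Fs = 0.50524 * 1.4 * 1.86 = 1.3156 persons/(s*m)
Fc = 1.3156 * 1.963 = 2.5826 persons/s

2.5826 persons/s


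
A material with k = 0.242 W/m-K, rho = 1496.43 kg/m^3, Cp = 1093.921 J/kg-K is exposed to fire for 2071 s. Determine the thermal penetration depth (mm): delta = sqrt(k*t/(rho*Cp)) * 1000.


alpha = 0.242 / (1496.43 * 1093.921) = 1.4783e-07 m^2/s
alpha * t = 0.00030616
delta = sqrt(0.00030616) * 1000 = 17.498 mm

17.498 mm


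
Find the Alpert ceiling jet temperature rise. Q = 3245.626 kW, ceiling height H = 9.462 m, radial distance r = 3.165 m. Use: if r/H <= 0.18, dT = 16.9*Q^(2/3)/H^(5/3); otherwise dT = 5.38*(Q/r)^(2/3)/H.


r/H = 3.165 / 9.462 = 0.33450
r/H > 0.18, so dT = 5.38*(Q/r)^(2/3)/H
Q/r = 1025.5
(Q/r)^(2/3) = 101.69
dT = 5.38 * 101.69 / 9.462 = 57.821 K

57.821 K


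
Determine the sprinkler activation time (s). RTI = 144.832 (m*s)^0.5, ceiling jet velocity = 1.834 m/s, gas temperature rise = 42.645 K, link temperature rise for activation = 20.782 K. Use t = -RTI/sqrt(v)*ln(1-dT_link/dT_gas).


dT_link/dT_gas = 0.48733
ln(1 - 0.48733) = -0.66811
t = -144.832 / sqrt(1.834) * -0.66811 = 71.452 s

71.452 s


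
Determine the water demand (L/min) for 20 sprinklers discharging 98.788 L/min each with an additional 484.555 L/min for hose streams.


Sprinkler demand = 20 * 98.788 = 1975.76 L/min
Total = 1975.76 + 484.555 = 2460.315 L/min

2460.315 L/min


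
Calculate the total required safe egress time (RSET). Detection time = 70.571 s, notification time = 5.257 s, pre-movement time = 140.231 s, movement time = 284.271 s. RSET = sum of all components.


Total = 70.571 + 5.257 + 140.231 + 284.271 = 500.33 s

500.33 s


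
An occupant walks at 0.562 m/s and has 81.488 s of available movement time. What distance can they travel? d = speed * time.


d = 0.562 * 81.488 = 45.796 m

45.796 m


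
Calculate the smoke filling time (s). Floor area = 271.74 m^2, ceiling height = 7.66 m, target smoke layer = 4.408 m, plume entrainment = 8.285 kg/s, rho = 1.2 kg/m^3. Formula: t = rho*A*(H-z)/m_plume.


H - z = 3.252 m
t = 1.2 * 271.74 * 3.252 / 8.285 = 127.99 s

127.99 s


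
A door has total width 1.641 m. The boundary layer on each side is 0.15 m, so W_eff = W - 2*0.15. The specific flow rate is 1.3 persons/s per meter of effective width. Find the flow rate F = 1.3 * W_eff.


W_eff = 1.641 - 0.30 = 1.341 m
F = 1.3 * 1.341 = 1.7433 persons/s

1.7433 persons/s


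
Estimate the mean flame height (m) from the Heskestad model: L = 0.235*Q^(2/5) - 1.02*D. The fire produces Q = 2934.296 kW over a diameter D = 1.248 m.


Q^(2/5) = 24.378
0.235 * Q^(2/5) = 5.7289
1.02 * D = 1.2730
L = 4.4559 m

4.4559 m


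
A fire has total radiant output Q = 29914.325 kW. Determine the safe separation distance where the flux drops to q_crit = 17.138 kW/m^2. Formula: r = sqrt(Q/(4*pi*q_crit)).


4*pi*q_crit = 215.36
Q/(4*pi*q_crit) = 138.90
r = sqrt(138.90) = 11.786 m

11.786 m


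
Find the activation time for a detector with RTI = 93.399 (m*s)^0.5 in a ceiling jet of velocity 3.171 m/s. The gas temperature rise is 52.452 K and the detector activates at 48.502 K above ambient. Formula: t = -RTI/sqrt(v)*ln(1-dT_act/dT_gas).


dT_act/dT_gas = 0.92469
ln(1 - 0.92469) = -2.5862
t = -93.399 / sqrt(3.171) * -2.5862 = 135.64 s

135.64 s


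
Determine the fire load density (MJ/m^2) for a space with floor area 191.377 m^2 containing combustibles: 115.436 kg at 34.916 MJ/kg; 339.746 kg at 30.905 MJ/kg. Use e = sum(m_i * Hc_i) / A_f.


Total energy = 115.436*34.916 + 339.746*30.905
= 4030.563 + 10499.85
= 14530.41 MJ
e = 14530.41 / 191.377 = 75.926 MJ/m^2

75.926 MJ/m^2


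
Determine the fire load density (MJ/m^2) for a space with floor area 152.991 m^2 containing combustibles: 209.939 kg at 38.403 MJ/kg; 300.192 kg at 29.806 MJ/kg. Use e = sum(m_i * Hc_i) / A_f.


Total energy = 209.939*38.403 + 300.192*29.806
= 8062.287 + 8947.523
= 17009.81 MJ
e = 17009.81 / 152.991 = 111.18 MJ/m^2

111.18 MJ/m^2


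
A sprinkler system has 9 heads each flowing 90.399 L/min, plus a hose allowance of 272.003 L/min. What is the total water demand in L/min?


Sprinkler demand = 9 * 90.399 = 813.591 L/min
Total = 813.591 + 272.003 = 1085.594 L/min

1085.594 L/min


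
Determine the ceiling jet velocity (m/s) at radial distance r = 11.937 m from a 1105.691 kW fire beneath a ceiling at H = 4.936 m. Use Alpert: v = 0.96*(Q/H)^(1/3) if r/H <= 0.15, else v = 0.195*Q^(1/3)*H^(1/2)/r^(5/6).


r/H = 11.937 / 4.936 = 2.4184
r/H > 0.15, so v = 0.195*Q^(1/3)*H^(1/2)/r^(5/6)
Q^(1/3) = 10.341
H^(1/2) = 2.2217
r^(5/6) = 7.8961
v = 0.195 * 10.341 * 2.2217 / 7.8961 = 0.56735 m/s

0.56735 m/s


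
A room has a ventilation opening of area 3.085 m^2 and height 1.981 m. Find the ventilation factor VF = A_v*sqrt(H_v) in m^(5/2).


sqrt(H_v) = 1.4075
VF = 3.085 * 1.4075 = 4.3421 m^(5/2)

4.3421 m^(5/2)


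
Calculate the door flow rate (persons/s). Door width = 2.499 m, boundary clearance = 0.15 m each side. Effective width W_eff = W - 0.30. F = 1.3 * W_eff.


W_eff = 2.499 - 0.30 = 2.199 m
F = 1.3 * 2.199 = 2.8587 persons/s

2.8587 persons/s


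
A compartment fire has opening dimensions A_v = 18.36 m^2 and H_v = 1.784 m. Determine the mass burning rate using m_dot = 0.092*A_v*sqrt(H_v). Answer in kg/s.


sqrt(H_v) = 1.3357
m_dot = 0.092 * 18.36 * 1.3357 = 2.2561 kg/s

2.2561 kg/s


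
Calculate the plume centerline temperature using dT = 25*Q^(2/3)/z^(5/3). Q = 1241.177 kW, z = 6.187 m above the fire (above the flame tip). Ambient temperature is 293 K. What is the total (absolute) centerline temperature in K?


Q^(2/3) = 115.49
z^(5/3) = 20.851
dT = 25 * 115.49 / 20.851 = 138.47 K
T = 293 + 138.47 = 431.47 K

431.47 K


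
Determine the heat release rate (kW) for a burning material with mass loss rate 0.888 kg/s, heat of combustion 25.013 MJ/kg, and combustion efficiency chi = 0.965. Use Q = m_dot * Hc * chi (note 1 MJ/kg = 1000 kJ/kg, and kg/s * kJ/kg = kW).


Hc = 25.013 MJ/kg = 25.013 * 1000 kJ/kg = 25013 kJ/kg
Q = 0.888 kg/s * 25013 kJ/kg * 0.965 = 21434 kW

21434 kW


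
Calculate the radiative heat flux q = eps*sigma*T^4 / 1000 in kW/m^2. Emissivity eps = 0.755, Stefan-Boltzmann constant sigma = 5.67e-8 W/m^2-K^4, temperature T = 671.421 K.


T^4 = 2.0323e+11
q = 0.755 * 5.67e-8 * 2.0323e+11 / 1000 = 8.6998 kW/m^2

8.6998 kW/m^2


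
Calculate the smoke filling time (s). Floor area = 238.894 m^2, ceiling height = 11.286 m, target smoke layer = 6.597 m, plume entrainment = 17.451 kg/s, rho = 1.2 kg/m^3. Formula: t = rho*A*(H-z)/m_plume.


H - z = 4.689 m
t = 1.2 * 238.894 * 4.689 / 17.451 = 77.028 s

77.028 s


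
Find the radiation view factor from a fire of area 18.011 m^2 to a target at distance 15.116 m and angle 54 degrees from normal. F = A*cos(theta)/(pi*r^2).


cos(54 deg) = 0.58779
pi*r^2 = 717.83
F = 18.011 * 0.58779 / 717.83 = 0.014748

0.014748


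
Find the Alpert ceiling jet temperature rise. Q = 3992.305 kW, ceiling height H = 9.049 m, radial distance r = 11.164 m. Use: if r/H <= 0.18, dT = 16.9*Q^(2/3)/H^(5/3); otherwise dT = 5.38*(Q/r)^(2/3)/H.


r/H = 11.164 / 9.049 = 1.2337
r/H > 0.18, so dT = 5.38*(Q/r)^(2/3)/H
Q/r = 357.61
(Q/r)^(2/3) = 50.381
dT = 5.38 * 50.381 / 9.049 = 29.954 K

29.954 K


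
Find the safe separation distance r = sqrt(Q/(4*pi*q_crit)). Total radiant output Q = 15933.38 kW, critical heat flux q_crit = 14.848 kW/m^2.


4*pi*q_crit = 186.59
Q/(4*pi*q_crit) = 85.395
r = sqrt(85.395) = 9.2409 m

9.2409 m


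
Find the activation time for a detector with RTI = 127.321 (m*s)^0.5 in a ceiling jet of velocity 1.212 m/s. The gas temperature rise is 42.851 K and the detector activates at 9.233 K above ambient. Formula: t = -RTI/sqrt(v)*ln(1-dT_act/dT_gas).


dT_act/dT_gas = 0.21547
ln(1 - 0.21547) = -0.24267
t = -127.321 / sqrt(1.212) * -0.24267 = 28.065 s

28.065 s


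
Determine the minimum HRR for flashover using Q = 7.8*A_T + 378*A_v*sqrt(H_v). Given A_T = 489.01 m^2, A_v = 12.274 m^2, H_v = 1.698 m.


7.8*A_T = 3814.278
sqrt(H_v) = 1.3031
378*A_v*sqrt(H_v) = 6045.7
Q = 3814.278 + 6045.7 = 9860.0 kW

9860.0 kW


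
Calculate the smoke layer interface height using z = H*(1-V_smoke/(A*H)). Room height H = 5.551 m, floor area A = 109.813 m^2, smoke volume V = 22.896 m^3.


V/(A*H) = 0.037561
1 - 0.037561 = 0.96244
z = 5.551 * 0.96244 = 5.3425 m

5.3425 m


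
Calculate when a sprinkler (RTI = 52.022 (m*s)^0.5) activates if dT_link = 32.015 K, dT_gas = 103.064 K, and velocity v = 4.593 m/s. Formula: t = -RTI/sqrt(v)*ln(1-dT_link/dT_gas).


dT_link/dT_gas = 0.31063
ln(1 - 0.31063) = -0.37198
t = -52.022 / sqrt(4.593) * -0.37198 = 9.0294 s

9.0294 s


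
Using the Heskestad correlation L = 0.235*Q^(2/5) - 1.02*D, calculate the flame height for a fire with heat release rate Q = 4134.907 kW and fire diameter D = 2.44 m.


Q^(2/5) = 27.963
0.235 * Q^(2/5) = 6.5713
1.02 * D = 2.4888
L = 4.0825 m

4.0825 m


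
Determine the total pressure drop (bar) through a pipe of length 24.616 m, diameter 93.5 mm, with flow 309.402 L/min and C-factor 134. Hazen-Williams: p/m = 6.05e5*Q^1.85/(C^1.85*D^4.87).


Q^1.85 = 40501
C^1.85 = 8612.8
D^4.87 = 3.9614e+09
p/m = 0.00071817 bar/m
p_total = 0.00071817 * 24.616 = 0.017678 bar

0.017678 bar


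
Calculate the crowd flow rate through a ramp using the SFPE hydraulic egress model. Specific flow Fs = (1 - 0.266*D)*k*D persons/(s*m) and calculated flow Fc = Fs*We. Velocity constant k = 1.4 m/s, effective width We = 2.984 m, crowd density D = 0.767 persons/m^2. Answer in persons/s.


1 - 0.266*D = 1 - 0.266*0.767 = 0.79598
Fs = 0.79598 * 1.4 * 0.767 = 0.85472 persons/(s*m)
Fc = 0.85472 * 2.984 = 2.5505 persons/s

2.5505 persons/s


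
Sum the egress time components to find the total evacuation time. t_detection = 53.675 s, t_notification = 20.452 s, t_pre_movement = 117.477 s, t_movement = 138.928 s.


Total = 53.675 + 20.452 + 117.477 + 138.928 = 330.532 s

330.532 s


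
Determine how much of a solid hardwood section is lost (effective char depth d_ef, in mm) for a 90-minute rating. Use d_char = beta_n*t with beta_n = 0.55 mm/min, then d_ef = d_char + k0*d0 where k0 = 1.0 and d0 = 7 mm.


d_char = 0.55 * 90 = 49.5 mm
d_ef = 49.5 + 1.0*7 = 56.5 mm

56.5 mm


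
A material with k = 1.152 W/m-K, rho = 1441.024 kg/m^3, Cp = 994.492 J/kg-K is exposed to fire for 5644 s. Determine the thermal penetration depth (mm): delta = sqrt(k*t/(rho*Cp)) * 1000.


alpha = 1.152 / (1441.024 * 994.492) = 8.0386e-07 m^2/s
alpha * t = 0.0045370
delta = sqrt(0.0045370) * 1000 = 67.357 mm

67.357 mm


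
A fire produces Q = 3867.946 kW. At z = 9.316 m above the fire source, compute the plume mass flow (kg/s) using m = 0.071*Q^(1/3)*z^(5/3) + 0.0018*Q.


Q^(1/3) = 15.697
z^(5/3) = 41.246
First term = 0.071 * 15.697 * 41.246 = 45.969
Second term = 0.0018 * 3867.946 = 6.9623
m = 52.932 kg/s

52.932 kg/s


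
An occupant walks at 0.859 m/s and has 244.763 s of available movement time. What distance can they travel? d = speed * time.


d = 0.859 * 244.763 = 210.25 m

210.25 m


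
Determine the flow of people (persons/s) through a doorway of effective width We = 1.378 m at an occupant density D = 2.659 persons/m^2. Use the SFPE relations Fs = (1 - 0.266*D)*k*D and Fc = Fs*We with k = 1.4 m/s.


1 - 0.266*D = 1 - 0.266*2.659 = 0.29271
Fs = 0.29271 * 1.4 * 2.659 = 1.0896 persons/(s*m)
Fc = 1.0896 * 1.378 = 1.5015 persons/s

1.5015 persons/s


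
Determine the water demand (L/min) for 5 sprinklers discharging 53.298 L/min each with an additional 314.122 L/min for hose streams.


Sprinkler demand = 5 * 53.298 = 266.49 L/min
Total = 266.49 + 314.122 = 580.612 L/min

580.612 L/min


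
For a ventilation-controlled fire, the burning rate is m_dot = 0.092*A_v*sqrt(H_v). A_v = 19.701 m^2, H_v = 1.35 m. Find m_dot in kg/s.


sqrt(H_v) = 1.1619
m_dot = 0.092 * 19.701 * 1.1619 = 2.1059 kg/s

2.1059 kg/s


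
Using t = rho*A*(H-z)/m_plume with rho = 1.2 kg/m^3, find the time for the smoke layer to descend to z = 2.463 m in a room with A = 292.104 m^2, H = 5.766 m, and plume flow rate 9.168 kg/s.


H - z = 3.303 m
t = 1.2 * 292.104 * 3.303 / 9.168 = 126.29 s

126.29 s


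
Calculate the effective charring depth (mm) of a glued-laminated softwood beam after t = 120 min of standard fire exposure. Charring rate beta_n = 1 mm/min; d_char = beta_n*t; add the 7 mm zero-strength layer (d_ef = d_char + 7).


d_char = 1 * 120 = 120 mm
d_ef = 120 + 1.0*7 = 127 mm

127 mm


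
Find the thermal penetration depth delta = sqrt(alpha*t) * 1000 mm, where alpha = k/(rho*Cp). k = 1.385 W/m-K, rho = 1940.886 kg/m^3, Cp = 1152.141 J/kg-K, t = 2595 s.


alpha = 1.385 / (1940.886 * 1152.141) = 6.1936e-07 m^2/s
alpha * t = 0.0016072
delta = sqrt(0.0016072) * 1000 = 40.090 mm

40.090 mm


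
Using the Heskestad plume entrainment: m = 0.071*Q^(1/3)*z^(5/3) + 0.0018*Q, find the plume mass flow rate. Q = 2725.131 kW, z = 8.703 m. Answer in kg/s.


Q^(1/3) = 13.968
z^(5/3) = 36.823
First term = 0.071 * 13.968 * 36.823 = 36.518
Second term = 0.0018 * 2725.131 = 4.9052
m = 41.423 kg/s

41.423 kg/s


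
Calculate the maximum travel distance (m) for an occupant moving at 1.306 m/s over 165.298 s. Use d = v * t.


d = 1.306 * 165.298 = 215.88 m

215.88 m


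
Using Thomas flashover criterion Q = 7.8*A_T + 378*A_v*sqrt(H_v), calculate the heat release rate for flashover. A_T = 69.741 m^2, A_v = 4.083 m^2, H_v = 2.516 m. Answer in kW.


7.8*A_T = 543.98
sqrt(H_v) = 1.5862
378*A_v*sqrt(H_v) = 2448.1
Q = 543.98 + 2448.1 = 2992.1 kW

2992.1 kW


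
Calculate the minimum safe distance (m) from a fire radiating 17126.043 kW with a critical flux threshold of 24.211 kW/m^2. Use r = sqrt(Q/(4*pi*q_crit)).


4*pi*q_crit = 304.24
Q/(4*pi*q_crit) = 56.290
r = sqrt(56.290) = 7.5027 m

7.5027 m


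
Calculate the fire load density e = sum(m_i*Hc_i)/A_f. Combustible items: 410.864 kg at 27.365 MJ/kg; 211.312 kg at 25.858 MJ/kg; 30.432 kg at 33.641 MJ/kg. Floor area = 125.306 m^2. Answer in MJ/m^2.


Total energy = 410.864*27.365 + 211.312*25.858 + 30.432*33.641
= 11243.29 + 5464.106 + 1023.763
= 17731.16 MJ
e = 17731.16 / 125.306 = 141.50 MJ/m^2

141.50 MJ/m^2
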